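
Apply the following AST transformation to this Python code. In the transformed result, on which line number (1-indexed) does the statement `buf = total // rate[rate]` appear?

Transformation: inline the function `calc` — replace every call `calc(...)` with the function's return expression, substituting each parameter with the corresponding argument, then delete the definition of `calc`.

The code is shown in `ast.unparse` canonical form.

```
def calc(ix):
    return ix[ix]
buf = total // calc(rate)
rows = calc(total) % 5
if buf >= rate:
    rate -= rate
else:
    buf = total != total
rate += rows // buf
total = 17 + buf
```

1

Transformed code:
buf = total // rate[rate]
rows = total[total] % 5
if buf >= rate:
    rate -= rate
else:
    buf = total != total
rate += rows // buf
total = 17 + buf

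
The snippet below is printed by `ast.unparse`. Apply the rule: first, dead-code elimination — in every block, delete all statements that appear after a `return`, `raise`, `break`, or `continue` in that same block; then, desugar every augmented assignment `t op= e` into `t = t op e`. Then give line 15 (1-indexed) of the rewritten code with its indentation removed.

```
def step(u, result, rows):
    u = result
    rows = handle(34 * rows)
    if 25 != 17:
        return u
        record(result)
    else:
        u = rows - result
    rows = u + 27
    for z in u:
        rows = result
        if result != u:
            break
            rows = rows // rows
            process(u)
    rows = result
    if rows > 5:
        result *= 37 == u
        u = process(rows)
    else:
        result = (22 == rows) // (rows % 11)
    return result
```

Transformed code:
def step(u, result, rows):
    u = result
    rows = handle(34 * rows)
    if 25 != 17:
        return u
    else:
        u = rows - result
    rows = u + 27
    for z in u:
        rows = result
        if result != u:
            break
    rows = result
    if rows > 5:
        result = result * (37 == u)
        u = process(rows)
    else:
        result = (22 == rows) // (rows % 11)
    return result

result = result * (37 == u)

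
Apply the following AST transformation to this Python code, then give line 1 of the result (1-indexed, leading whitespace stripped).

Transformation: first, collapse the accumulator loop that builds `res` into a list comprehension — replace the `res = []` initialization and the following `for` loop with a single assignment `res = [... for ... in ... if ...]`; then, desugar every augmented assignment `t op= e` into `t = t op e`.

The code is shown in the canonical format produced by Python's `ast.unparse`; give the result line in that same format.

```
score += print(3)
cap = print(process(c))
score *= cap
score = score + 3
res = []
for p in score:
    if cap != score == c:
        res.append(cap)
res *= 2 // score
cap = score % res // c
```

Transformed code:
score = score + print(3)
cap = print(process(c))
score = score * cap
score = score + 3
res = [cap for p in score if cap != score == c]
res = res * (2 // score)
cap = score % res // c

score = score + print(3)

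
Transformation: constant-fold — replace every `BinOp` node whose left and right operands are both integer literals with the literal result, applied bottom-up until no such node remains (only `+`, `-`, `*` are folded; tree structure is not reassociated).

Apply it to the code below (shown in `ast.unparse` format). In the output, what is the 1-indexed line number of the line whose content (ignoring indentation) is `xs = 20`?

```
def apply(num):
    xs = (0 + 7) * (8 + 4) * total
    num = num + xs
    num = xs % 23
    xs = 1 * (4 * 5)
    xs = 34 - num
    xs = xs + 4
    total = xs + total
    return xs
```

5

Transformed code:
def apply(num):
    xs = 84 * total
    num = num + xs
    num = xs % 23
    xs = 20
    xs = 34 - num
    xs = xs + 4
    total = xs + total
    return xs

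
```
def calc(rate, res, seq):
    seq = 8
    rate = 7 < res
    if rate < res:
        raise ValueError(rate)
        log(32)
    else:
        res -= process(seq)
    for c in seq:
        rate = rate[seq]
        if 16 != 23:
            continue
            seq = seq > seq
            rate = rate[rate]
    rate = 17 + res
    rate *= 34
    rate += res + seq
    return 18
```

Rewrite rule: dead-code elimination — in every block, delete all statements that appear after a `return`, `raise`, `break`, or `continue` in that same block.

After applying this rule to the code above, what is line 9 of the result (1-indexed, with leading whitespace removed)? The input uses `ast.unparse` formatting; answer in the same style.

rate = rate[seq]

Transformed code:
def calc(rate, res, seq):
    seq = 8
    rate = 7 < res
    if rate < res:
        raise ValueError(rate)
    else:
        res -= process(seq)
    for c in seq:
        rate = rate[seq]
        if 16 != 23:
            continue
    rate = 17 + res
    rate *= 34
    rate += res + seq
    return 18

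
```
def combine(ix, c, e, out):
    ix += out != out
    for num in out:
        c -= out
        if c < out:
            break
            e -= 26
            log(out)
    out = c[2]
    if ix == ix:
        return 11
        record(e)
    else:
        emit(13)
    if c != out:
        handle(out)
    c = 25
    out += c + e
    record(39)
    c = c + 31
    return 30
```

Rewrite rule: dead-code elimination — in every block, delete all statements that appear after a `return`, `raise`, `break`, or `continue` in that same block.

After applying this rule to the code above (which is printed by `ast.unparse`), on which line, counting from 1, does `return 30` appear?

18

Transformed code:
def combine(ix, c, e, out):
    ix += out != out
    for num in out:
        c -= out
        if c < out:
            break
    out = c[2]
    if ix == ix:
        return 11
    else:
        emit(13)
    if c != out:
        handle(out)
    c = 25
    out += c + e
    record(39)
    c = c + 31
    return 30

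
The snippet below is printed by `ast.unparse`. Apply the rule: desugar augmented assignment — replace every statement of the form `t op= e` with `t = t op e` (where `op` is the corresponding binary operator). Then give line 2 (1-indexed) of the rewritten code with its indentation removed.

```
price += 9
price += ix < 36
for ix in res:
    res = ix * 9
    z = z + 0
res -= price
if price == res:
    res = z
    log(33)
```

Transformed code:
price = price + 9
price = price + (ix < 36)
for ix in res:
    res = ix * 9
    z = z + 0
res = res - price
if price == res:
    res = z
    log(33)

price = price + (ix < 36)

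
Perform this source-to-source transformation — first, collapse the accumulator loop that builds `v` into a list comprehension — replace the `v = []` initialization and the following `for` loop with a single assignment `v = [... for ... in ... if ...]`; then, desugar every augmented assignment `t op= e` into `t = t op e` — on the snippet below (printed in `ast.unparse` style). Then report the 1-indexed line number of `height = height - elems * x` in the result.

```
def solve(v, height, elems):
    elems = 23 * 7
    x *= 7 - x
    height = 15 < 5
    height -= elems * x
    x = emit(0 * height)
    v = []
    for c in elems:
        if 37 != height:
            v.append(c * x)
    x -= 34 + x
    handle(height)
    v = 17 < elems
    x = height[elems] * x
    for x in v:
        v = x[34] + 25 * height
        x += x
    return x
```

Transformed code:
def solve(v, height, elems):
    elems = 23 * 7
    x = x * (7 - x)
    height = 15 < 5
    height = height - elems * x
    x = emit(0 * height)
    v = [c * x for c in elems if 37 != height]
    x = x - (34 + x)
    handle(height)
    v = 17 < elems
    x = height[elems] * x
    for x in v:
        v = x[34] + 25 * height
        x = x + x
    return x

5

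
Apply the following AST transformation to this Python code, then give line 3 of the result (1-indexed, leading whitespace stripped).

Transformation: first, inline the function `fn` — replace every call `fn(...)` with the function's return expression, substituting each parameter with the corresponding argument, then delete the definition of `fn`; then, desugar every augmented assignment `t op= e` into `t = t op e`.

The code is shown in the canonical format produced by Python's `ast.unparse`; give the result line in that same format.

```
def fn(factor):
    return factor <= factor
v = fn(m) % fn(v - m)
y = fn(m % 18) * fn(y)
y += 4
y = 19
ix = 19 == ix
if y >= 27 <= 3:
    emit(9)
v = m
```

Transformed code:
v = (m <= m) % (v - m <= v - m)
y = (m % 18 <= m % 18) * (y <= y)
y = y + 4
y = 19
ix = 19 == ix
if y >= 27 <= 3:
    emit(9)
v = m

y = y + 4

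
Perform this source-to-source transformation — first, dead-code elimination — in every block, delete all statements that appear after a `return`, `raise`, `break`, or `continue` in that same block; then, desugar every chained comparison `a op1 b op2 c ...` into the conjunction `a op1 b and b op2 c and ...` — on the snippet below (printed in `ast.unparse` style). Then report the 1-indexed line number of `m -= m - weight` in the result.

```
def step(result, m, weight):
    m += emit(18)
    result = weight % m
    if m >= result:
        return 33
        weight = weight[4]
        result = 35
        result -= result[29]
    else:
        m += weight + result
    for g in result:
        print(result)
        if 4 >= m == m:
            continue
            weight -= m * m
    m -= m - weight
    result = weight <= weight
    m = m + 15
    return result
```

12

Transformed code:
def step(result, m, weight):
    m += emit(18)
    result = weight % m
    if m >= result:
        return 33
    else:
        m += weight + result
    for g in result:
        print(result)
        if 4 >= m and m == m:
            continue
    m -= m - weight
    result = weight <= weight
    m = m + 15
    return result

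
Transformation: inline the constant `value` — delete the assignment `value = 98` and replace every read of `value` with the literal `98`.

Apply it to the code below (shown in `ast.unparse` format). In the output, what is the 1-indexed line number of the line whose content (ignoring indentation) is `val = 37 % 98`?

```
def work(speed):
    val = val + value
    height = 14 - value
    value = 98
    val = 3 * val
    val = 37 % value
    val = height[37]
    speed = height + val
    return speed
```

Transformed code:
def work(speed):
    val = val + 98
    height = 14 - 98
    val = 3 * val
    val = 37 % 98
    val = height[37]
    speed = height + val
    return speed

5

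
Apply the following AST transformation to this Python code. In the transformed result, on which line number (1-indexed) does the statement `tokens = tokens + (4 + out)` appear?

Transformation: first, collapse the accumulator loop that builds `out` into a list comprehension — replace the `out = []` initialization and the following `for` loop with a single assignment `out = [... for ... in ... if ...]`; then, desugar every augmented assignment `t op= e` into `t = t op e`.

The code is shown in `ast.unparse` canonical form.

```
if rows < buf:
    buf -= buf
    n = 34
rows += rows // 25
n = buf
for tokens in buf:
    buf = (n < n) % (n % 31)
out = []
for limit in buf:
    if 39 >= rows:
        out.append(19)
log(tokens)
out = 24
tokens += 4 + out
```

Transformed code:
if rows < buf:
    buf = buf - buf
    n = 34
rows = rows + rows // 25
n = buf
for tokens in buf:
    buf = (n < n) % (n % 31)
out = [19 for limit in buf if 39 >= rows]
log(tokens)
out = 24
tokens = tokens + (4 + out)

11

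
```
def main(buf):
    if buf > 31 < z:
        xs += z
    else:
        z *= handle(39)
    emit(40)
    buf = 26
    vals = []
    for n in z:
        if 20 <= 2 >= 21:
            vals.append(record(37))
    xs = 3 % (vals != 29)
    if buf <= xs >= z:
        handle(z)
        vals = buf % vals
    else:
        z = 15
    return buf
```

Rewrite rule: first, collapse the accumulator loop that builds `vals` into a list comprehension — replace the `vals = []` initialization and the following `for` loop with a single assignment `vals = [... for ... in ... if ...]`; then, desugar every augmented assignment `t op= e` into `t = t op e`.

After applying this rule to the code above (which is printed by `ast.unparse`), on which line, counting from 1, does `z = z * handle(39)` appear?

5

Transformed code:
def main(buf):
    if buf > 31 < z:
        xs = xs + z
    else:
        z = z * handle(39)
    emit(40)
    buf = 26
    vals = [record(37) for n in z if 20 <= 2 >= 21]
    xs = 3 % (vals != 29)
    if buf <= xs >= z:
        handle(z)
        vals = buf % vals
    else:
        z = 15
    return buf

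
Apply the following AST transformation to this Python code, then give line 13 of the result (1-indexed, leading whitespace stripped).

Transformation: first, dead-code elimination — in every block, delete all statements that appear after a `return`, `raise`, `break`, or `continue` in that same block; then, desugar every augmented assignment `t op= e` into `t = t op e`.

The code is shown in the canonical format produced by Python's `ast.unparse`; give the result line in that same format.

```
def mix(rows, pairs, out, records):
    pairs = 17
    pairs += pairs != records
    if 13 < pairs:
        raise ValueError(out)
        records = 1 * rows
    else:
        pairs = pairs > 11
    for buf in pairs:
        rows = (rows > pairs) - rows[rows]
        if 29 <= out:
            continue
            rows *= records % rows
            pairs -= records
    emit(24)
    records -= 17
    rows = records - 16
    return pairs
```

records = records - 17

Transformed code:
def mix(rows, pairs, out, records):
    pairs = 17
    pairs = pairs + (pairs != records)
    if 13 < pairs:
        raise ValueError(out)
    else:
        pairs = pairs > 11
    for buf in pairs:
        rows = (rows > pairs) - rows[rows]
        if 29 <= out:
            continue
    emit(24)
    records = records - 17
    rows = records - 16
    return pairs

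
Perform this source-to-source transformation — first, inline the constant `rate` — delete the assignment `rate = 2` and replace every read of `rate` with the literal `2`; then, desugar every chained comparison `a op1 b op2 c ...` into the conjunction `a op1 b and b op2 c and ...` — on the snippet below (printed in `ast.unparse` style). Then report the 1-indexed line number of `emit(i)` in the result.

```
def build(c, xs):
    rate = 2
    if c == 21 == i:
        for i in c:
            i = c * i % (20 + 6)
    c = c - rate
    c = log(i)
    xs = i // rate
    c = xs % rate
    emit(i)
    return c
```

Transformed code:
def build(c, xs):
    if c == 21 and 21 == i:
        for i in c:
            i = c * i % (20 + 6)
    c = c - 2
    c = log(i)
    xs = i // 2
    c = xs % 2
    emit(i)
    return c

9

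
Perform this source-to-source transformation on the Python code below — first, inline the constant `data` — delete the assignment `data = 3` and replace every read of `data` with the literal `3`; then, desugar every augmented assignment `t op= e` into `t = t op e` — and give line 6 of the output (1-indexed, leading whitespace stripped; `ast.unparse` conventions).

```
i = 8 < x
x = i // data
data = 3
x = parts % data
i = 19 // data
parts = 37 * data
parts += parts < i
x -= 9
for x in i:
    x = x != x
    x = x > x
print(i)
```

Transformed code:
i = 8 < x
x = i // 3
x = parts % 3
i = 19 // 3
parts = 37 * 3
parts = parts + (parts < i)
x = x - 9
for x in i:
    x = x != x
    x = x > x
print(i)

parts = parts + (parts < i)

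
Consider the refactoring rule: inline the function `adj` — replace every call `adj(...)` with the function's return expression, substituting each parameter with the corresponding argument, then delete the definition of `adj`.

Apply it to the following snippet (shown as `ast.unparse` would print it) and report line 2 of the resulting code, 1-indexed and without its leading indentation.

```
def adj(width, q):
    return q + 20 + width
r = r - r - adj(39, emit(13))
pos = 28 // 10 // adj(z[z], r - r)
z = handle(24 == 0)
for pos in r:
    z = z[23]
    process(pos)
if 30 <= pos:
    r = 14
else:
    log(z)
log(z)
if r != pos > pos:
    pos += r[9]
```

pos = 28 // 10 // (r - r + 20 + z[z])

Transformed code:
r = r - r - (emit(13) + 20 + 39)
pos = 28 // 10 // (r - r + 20 + z[z])
z = handle(24 == 0)
for pos in r:
    z = z[23]
    process(pos)
if 30 <= pos:
    r = 14
else:
    log(z)
log(z)
if r != pos > pos:
    pos += r[9]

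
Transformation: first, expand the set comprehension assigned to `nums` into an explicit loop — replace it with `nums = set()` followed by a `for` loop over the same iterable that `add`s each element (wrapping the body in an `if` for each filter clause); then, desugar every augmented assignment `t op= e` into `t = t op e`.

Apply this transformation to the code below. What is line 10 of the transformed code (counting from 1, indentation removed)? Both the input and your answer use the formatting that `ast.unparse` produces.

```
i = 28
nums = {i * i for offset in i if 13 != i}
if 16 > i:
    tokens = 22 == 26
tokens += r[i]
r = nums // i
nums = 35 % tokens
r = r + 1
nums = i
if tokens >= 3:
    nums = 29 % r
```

nums = 35 % tokens

Transformed code:
i = 28
nums = set()
for offset in i:
    if 13 != i:
        nums.add(i * i)
if 16 > i:
    tokens = 22 == 26
tokens = tokens + r[i]
r = nums // i
nums = 35 % tokens
r = r + 1
nums = i
if tokens >= 3:
    nums = 29 % r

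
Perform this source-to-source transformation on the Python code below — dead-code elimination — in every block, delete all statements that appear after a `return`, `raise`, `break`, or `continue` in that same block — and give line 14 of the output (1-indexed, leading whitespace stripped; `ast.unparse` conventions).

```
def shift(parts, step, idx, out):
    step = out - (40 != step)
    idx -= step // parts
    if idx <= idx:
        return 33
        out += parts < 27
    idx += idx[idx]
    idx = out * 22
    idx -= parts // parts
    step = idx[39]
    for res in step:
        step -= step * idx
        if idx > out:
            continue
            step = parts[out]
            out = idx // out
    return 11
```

return 11

Transformed code:
def shift(parts, step, idx, out):
    step = out - (40 != step)
    idx -= step // parts
    if idx <= idx:
        return 33
    idx += idx[idx]
    idx = out * 22
    idx -= parts // parts
    step = idx[39]
    for res in step:
        step -= step * idx
        if idx > out:
            continue
    return 11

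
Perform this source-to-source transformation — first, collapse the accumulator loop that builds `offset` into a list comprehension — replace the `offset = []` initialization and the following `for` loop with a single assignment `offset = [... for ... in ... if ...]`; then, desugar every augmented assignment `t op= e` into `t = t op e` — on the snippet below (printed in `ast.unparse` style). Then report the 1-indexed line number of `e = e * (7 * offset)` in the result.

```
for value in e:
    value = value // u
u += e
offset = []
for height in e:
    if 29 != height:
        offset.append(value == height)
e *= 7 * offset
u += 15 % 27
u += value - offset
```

5

Transformed code:
for value in e:
    value = value // u
u = u + e
offset = [value == height for height in e if 29 != height]
e = e * (7 * offset)
u = u + 15 % 27
u = u + (value - offset)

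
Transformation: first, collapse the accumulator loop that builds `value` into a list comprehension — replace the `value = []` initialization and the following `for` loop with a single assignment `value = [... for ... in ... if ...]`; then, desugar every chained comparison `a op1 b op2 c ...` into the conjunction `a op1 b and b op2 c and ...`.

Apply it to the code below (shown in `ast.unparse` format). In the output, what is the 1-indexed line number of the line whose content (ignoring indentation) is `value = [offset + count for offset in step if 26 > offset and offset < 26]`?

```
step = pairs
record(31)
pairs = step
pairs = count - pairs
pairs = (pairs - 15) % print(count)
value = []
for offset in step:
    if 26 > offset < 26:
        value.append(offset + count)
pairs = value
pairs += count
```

Transformed code:
step = pairs
record(31)
pairs = step
pairs = count - pairs
pairs = (pairs - 15) % print(count)
value = [offset + count for offset in step if 26 > offset and offset < 26]
pairs = value
pairs += count

6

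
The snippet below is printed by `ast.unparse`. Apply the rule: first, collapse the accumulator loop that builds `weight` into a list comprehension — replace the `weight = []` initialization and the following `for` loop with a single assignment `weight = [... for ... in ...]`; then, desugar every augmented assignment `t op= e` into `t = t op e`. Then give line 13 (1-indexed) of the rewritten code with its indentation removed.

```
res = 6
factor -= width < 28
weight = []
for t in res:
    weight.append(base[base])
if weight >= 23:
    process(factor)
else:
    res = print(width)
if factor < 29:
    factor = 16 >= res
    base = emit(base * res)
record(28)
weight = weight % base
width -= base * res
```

Transformed code:
res = 6
factor = factor - (width < 28)
weight = [base[base] for t in res]
if weight >= 23:
    process(factor)
else:
    res = print(width)
if factor < 29:
    factor = 16 >= res
    base = emit(base * res)
record(28)
weight = weight % base
width = width - base * res

width = width - base * res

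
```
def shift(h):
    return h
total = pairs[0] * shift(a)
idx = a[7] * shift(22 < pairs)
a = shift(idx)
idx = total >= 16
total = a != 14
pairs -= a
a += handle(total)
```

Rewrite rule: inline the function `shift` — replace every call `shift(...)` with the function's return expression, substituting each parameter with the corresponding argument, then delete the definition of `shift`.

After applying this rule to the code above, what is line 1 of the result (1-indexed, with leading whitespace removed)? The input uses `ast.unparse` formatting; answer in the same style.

Transformed code:
total = pairs[0] * a
idx = a[7] * (22 < pairs)
a = idx
idx = total >= 16
total = a != 14
pairs -= a
a += handle(total)

total = pairs[0] * a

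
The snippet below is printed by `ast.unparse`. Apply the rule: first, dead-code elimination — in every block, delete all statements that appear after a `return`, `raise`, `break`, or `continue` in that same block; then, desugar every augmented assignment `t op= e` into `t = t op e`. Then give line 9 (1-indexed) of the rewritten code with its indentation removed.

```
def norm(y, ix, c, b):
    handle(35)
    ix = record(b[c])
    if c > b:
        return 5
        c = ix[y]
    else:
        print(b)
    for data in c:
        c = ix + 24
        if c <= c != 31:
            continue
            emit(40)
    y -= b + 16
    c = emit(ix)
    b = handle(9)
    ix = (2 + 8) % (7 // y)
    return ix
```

Transformed code:
def norm(y, ix, c, b):
    handle(35)
    ix = record(b[c])
    if c > b:
        return 5
    else:
        print(b)
    for data in c:
        c = ix + 24
        if c <= c != 31:
            continue
    y = y - (b + 16)
    c = emit(ix)
    b = handle(9)
    ix = (2 + 8) % (7 // y)
    return ix

c = ix + 24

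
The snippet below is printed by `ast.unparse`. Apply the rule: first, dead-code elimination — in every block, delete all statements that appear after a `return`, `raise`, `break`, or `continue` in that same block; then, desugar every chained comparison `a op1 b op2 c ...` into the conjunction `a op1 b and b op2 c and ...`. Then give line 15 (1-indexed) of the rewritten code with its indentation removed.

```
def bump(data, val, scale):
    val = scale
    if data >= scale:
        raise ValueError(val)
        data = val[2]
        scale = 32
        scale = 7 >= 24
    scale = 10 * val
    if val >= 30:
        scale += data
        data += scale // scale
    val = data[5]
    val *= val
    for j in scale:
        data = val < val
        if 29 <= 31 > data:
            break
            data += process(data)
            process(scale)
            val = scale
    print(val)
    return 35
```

print(val)

Transformed code:
def bump(data, val, scale):
    val = scale
    if data >= scale:
        raise ValueError(val)
    scale = 10 * val
    if val >= 30:
        scale += data
        data += scale // scale
    val = data[5]
    val *= val
    for j in scale:
        data = val < val
        if 29 <= 31 and 31 > data:
            break
    print(val)
    return 35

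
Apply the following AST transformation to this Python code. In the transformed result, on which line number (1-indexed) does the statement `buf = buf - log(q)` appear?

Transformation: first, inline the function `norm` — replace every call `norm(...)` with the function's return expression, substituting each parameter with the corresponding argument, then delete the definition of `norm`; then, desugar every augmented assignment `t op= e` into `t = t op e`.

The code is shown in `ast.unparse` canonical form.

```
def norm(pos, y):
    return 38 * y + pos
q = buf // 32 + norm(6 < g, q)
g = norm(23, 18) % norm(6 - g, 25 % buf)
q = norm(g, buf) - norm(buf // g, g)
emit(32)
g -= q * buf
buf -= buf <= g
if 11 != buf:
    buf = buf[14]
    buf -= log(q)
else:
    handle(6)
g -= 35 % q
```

9

Transformed code:
q = buf // 32 + (38 * q + (6 < g))
g = (38 * 18 + 23) % (38 * (25 % buf) + (6 - g))
q = 38 * buf + g - (38 * g + buf // g)
emit(32)
g = g - q * buf
buf = buf - (buf <= g)
if 11 != buf:
    buf = buf[14]
    buf = buf - log(q)
else:
    handle(6)
g = g - 35 % q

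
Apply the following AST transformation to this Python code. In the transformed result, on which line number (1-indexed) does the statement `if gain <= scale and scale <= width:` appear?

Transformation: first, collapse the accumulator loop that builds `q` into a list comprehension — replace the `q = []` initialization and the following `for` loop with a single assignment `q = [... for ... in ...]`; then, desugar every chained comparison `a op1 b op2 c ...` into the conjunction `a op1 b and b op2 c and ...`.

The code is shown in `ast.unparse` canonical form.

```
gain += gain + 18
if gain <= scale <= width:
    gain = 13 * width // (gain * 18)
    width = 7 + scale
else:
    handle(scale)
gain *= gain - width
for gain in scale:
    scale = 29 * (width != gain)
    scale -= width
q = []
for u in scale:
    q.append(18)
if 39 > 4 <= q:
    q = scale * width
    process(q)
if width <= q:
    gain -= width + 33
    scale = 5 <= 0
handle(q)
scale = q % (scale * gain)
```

Transformed code:
gain += gain + 18
if gain <= scale and scale <= width:
    gain = 13 * width // (gain * 18)
    width = 7 + scale
else:
    handle(scale)
gain *= gain - width
for gain in scale:
    scale = 29 * (width != gain)
    scale -= width
q = [18 for u in scale]
if 39 > 4 and 4 <= q:
    q = scale * width
    process(q)
if width <= q:
    gain -= width + 33
    scale = 5 <= 0
handle(q)
scale = q % (scale * gain)

2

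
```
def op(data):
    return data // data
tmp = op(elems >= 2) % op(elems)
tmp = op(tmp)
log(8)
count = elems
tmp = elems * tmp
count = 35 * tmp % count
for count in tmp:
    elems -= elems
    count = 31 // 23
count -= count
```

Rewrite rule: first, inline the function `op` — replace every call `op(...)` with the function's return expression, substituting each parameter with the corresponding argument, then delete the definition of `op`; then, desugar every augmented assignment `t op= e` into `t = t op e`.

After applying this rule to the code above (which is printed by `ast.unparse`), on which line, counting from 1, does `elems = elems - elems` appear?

Transformed code:
tmp = (elems >= 2) // (elems >= 2) % (elems // elems)
tmp = tmp // tmp
log(8)
count = elems
tmp = elems * tmp
count = 35 * tmp % count
for count in tmp:
    elems = elems - elems
    count = 31 // 23
count = count - count

8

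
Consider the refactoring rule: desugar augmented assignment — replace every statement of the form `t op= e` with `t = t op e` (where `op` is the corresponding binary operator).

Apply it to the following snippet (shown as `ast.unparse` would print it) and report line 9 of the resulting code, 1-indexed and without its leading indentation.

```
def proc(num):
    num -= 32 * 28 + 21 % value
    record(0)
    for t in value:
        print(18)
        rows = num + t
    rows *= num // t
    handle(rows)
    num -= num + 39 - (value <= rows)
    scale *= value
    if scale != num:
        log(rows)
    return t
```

Transformed code:
def proc(num):
    num = num - (32 * 28 + 21 % value)
    record(0)
    for t in value:
        print(18)
        rows = num + t
    rows = rows * (num // t)
    handle(rows)
    num = num - (num + 39 - (value <= rows))
    scale = scale * value
    if scale != num:
        log(rows)
    return t

num = num - (num + 39 - (value <= rows))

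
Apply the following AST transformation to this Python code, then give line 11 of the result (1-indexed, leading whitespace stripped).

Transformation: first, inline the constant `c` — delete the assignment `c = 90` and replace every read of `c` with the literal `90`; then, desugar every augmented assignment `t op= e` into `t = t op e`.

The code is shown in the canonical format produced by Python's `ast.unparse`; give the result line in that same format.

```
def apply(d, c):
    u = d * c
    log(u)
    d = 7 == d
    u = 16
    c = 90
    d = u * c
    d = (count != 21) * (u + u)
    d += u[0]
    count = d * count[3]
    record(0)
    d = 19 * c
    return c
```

d = 19 * 90

Transformed code:
def apply(d, c):
    u = d * 90
    log(u)
    d = 7 == d
    u = 16
    d = u * 90
    d = (count != 21) * (u + u)
    d = d + u[0]
    count = d * count[3]
    record(0)
    d = 19 * 90
    return 90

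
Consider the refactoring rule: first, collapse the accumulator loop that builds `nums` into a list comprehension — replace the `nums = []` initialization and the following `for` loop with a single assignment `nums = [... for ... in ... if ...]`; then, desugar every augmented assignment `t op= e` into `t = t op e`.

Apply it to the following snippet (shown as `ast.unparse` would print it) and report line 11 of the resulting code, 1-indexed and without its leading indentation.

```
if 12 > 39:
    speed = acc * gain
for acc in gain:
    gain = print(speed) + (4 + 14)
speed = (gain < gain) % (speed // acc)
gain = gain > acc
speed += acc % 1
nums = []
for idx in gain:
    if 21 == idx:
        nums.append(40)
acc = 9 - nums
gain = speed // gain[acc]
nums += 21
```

Transformed code:
if 12 > 39:
    speed = acc * gain
for acc in gain:
    gain = print(speed) + (4 + 14)
speed = (gain < gain) % (speed // acc)
gain = gain > acc
speed = speed + acc % 1
nums = [40 for idx in gain if 21 == idx]
acc = 9 - nums
gain = speed // gain[acc]
nums = nums + 21

nums = nums + 21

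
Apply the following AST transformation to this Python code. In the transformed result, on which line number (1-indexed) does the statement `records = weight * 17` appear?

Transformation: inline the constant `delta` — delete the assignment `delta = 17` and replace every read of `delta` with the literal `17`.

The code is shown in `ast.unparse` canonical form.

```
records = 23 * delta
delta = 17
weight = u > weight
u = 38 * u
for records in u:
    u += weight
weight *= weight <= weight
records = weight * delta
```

7

Transformed code:
records = 23 * 17
weight = u > weight
u = 38 * u
for records in u:
    u += weight
weight *= weight <= weight
records = weight * 17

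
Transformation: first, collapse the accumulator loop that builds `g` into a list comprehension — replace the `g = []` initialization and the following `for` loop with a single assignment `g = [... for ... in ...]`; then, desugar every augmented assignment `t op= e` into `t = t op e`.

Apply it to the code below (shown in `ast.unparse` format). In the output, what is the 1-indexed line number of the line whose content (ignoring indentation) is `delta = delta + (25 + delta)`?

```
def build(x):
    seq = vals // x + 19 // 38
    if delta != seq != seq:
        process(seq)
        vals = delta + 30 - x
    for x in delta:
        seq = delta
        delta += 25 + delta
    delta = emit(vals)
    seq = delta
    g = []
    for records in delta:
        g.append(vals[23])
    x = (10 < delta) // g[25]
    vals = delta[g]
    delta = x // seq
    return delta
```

8

Transformed code:
def build(x):
    seq = vals // x + 19 // 38
    if delta != seq != seq:
        process(seq)
        vals = delta + 30 - x
    for x in delta:
        seq = delta
        delta = delta + (25 + delta)
    delta = emit(vals)
    seq = delta
    g = [vals[23] for records in delta]
    x = (10 < delta) // g[25]
    vals = delta[g]
    delta = x // seq
    return delta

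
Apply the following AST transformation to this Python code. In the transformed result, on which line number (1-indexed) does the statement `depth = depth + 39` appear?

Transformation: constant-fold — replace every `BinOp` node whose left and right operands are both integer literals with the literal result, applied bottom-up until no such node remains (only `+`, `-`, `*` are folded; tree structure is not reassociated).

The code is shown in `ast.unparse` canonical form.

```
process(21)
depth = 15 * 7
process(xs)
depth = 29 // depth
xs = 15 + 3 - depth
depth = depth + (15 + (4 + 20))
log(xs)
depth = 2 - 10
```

Transformed code:
process(21)
depth = 105
process(xs)
depth = 29 // depth
xs = 18 - depth
depth = depth + 39
log(xs)
depth = -8

6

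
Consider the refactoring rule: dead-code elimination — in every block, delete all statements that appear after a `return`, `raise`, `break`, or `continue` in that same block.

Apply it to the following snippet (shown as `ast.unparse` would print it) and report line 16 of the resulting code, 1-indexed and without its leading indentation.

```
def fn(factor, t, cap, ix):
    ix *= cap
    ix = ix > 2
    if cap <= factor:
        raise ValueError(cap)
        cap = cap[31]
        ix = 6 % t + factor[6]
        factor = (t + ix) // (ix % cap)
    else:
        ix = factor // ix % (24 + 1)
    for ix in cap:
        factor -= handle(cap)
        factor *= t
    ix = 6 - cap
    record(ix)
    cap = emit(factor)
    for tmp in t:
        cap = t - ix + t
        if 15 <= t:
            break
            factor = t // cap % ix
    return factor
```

if 15 <= t:

Transformed code:
def fn(factor, t, cap, ix):
    ix *= cap
    ix = ix > 2
    if cap <= factor:
        raise ValueError(cap)
    else:
        ix = factor // ix % (24 + 1)
    for ix in cap:
        factor -= handle(cap)
        factor *= t
    ix = 6 - cap
    record(ix)
    cap = emit(factor)
    for tmp in t:
        cap = t - ix + t
        if 15 <= t:
            break
    return factor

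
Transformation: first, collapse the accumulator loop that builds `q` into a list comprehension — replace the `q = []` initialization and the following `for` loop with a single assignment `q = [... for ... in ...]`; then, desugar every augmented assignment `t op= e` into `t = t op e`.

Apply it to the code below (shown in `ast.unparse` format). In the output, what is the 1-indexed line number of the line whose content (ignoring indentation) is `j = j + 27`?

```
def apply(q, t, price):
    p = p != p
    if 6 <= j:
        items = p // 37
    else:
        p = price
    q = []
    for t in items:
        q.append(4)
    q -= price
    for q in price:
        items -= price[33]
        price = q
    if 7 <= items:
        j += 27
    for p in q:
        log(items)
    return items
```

Transformed code:
def apply(q, t, price):
    p = p != p
    if 6 <= j:
        items = p // 37
    else:
        p = price
    q = [4 for t in items]
    q = q - price
    for q in price:
        items = items - price[33]
        price = q
    if 7 <= items:
        j = j + 27
    for p in q:
        log(items)
    return items

13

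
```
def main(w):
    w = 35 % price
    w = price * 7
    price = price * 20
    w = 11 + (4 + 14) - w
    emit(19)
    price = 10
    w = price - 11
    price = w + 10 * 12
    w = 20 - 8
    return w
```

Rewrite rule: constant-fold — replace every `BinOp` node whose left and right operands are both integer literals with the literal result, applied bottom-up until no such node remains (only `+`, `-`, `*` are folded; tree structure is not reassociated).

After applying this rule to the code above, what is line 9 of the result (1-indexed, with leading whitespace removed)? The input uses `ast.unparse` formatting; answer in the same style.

price = w + 120

Transformed code:
def main(w):
    w = 35 % price
    w = price * 7
    price = price * 20
    w = 29 - w
    emit(19)
    price = 10
    w = price - 11
    price = w + 120
    w = 12
    return w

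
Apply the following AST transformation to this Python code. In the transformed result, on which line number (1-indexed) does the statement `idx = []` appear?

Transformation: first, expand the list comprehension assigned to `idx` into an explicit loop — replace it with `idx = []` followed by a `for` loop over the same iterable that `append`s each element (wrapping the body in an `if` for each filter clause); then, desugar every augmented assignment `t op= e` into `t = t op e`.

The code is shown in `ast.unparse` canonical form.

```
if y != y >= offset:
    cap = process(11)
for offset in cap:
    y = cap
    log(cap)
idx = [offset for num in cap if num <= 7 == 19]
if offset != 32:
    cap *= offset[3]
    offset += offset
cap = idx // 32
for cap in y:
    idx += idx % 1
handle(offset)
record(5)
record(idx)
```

Transformed code:
if y != y >= offset:
    cap = process(11)
for offset in cap:
    y = cap
    log(cap)
idx = []
for num in cap:
    if num <= 7 == 19:
        idx.append(offset)
if offset != 32:
    cap = cap * offset[3]
    offset = offset + offset
cap = idx // 32
for cap in y:
    idx = idx + idx % 1
handle(offset)
record(5)
record(idx)

6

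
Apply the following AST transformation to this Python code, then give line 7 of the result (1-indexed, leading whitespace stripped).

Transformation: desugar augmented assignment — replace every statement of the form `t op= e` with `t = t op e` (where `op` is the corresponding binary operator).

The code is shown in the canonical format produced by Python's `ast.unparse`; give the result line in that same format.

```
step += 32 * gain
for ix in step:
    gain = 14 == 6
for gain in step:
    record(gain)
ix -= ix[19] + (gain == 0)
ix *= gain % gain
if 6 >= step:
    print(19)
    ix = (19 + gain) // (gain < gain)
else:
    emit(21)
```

ix = ix * (gain % gain)

Transformed code:
step = step + 32 * gain
for ix in step:
    gain = 14 == 6
for gain in step:
    record(gain)
ix = ix - (ix[19] + (gain == 0))
ix = ix * (gain % gain)
if 6 >= step:
    print(19)
    ix = (19 + gain) // (gain < gain)
else:
    emit(21)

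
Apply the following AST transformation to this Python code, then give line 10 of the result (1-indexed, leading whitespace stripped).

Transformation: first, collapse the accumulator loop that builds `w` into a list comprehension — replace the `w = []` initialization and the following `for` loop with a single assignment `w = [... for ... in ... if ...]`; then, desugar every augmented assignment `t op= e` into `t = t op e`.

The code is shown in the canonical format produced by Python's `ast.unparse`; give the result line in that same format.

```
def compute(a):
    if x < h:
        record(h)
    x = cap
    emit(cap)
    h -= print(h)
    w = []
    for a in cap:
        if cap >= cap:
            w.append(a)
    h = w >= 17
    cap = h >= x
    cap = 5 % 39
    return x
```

Transformed code:
def compute(a):
    if x < h:
        record(h)
    x = cap
    emit(cap)
    h = h - print(h)
    w = [a for a in cap if cap >= cap]
    h = w >= 17
    cap = h >= x
    cap = 5 % 39
    return x

cap = 5 % 39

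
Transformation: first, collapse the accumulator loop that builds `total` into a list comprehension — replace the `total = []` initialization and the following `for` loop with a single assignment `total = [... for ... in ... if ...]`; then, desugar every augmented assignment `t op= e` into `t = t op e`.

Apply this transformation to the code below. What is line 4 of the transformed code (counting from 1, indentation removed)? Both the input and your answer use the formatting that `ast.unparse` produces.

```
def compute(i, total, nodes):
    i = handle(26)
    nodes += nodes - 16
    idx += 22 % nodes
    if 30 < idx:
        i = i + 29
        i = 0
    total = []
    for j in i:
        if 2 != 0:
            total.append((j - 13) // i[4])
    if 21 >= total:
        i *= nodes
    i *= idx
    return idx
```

idx = idx + 22 % nodes

Transformed code:
def compute(i, total, nodes):
    i = handle(26)
    nodes = nodes + (nodes - 16)
    idx = idx + 22 % nodes
    if 30 < idx:
        i = i + 29
        i = 0
    total = [(j - 13) // i[4] for j in i if 2 != 0]
    if 21 >= total:
        i = i * nodes
    i = i * idx
    return idx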